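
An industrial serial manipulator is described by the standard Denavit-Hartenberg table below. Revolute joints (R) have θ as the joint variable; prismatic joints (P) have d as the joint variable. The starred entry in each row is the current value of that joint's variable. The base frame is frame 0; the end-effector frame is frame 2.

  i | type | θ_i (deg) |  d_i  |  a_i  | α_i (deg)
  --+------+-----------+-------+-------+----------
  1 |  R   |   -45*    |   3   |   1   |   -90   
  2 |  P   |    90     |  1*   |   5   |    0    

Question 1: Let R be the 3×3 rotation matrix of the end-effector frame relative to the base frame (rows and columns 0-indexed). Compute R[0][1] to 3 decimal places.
-0.707

End-effector y-axis (col 1 of R) = (-0.7071,0.7071,-0.0000)
R[0][1] = -0.7071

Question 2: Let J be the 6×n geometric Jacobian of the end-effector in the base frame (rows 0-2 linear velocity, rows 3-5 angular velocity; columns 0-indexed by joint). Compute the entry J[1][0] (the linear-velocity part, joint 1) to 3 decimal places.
1.414

axis z_0 = ẑ; lever o_n−o_0 = (1.4142,0.0000,-2.0000)
cross product → J_v[:, 0] = (-0.0000,1.4142,0.0000)
J_ω[:, 0] = z_0
entry J[1][0] = 1.4142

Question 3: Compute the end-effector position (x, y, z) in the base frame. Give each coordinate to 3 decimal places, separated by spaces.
after link 1: o_1 = (0.7071, -0.7071, 3.0000)
after link 2: o_2 = (1.4142, 0.0000, -2.0000)

1.414 0.000 -2.000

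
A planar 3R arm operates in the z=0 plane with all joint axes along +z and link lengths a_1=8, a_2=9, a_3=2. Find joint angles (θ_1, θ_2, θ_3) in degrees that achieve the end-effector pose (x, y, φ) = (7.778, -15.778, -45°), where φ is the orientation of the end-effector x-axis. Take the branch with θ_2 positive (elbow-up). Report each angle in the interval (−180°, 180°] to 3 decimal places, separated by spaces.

-90.003 45.004 -0.002

wrist centre = target − a_3·(cos φ, sin φ) = (6.3638, -14.3638)
cos θ_2 = (246.8161−8²−9²)/(2·8·9) = 0.7071; θ_2 = 45.0041° (elbow-up)
β = atan2(-14.3638,6.3638) = -66.1046°; ψ = atan2(6.3644,14.3635) = 23.8979°
θ_1 = β − ψ = -90.0025°
θ_3 = φ − θ_1 − θ_2 = -0.0016° (wrapped to (-180°,180°])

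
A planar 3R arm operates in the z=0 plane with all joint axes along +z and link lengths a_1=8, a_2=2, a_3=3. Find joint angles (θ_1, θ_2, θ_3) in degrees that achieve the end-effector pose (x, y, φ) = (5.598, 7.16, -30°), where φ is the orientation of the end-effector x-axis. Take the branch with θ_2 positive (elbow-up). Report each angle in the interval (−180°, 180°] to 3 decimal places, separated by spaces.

59.998 60.010 -150.009

wrist centre = target − a_3·(cos φ, sin φ) = (2.9999, 8.6600)
cos θ_2 = (83.9951−8²−2²)/(2·8·2) = 0.4998; θ_2 = 60.0100° (elbow-up)
β = atan2(8.6600,2.9999) = 70.8933°; ψ = atan2(1.7322,8.9997) = 10.8948°
θ_1 = β − ψ = 59.9985°
θ_3 = φ − θ_1 − θ_2 = -150.0085° (wrapped to (-180°,180°])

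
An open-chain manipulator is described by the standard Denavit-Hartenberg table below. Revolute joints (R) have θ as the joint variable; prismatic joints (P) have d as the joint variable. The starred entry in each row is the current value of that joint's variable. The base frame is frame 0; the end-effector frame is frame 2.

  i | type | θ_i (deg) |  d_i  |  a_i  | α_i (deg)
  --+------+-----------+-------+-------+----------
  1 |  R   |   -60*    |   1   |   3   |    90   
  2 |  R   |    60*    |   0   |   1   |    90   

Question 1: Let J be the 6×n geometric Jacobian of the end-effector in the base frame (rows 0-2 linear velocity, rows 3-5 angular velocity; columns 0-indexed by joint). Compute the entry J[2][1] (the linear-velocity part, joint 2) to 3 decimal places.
0.500

axis z_1 = (-0.8660,-0.5000,0.0000); lever o_n−o_1 = (0.2500,-0.4330,0.8660)
cross product → J_v[:, 1] = (-0.4330,0.7500,0.5000)
J_ω[:, 1] = z_1
entry J[2][1] = 0.5000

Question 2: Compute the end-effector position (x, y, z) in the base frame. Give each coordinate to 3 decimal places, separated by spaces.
after link 1: o_1 = (1.5000, -2.5981, 1.0000)
after link 2: o_2 = (1.7500, -3.0311, 1.8660)

1.750 -3.031 1.866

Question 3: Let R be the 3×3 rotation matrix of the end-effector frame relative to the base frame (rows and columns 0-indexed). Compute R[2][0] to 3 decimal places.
End-effector x-axis (col 0 of R) = (0.2500,-0.4330,0.8660)
R[2][0] = 0.8660

0.866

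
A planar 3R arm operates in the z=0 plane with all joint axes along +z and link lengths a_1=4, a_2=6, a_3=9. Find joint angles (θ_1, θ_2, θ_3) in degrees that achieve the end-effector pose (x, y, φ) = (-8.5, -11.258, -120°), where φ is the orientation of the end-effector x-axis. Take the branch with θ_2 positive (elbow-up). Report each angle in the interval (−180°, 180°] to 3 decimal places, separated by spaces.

wrist centre = target − a_3·(cos φ, sin φ) = (-4.0000, -3.4638)
cos θ_2 = (27.9977−4²−6²)/(2·4·6) = -0.5000; θ_2 = 120.0032° (elbow-up)
β = atan2(-3.4638,-4.0000) = -139.1093°; ψ = atan2(5.1960,0.9997) = 79.1093°
θ_1 = β − ψ = -218.2186°
θ_3 = φ − θ_1 − θ_2 = -21.7845° (wrapped to (-180°,180°])

141.781 120.003 -21.785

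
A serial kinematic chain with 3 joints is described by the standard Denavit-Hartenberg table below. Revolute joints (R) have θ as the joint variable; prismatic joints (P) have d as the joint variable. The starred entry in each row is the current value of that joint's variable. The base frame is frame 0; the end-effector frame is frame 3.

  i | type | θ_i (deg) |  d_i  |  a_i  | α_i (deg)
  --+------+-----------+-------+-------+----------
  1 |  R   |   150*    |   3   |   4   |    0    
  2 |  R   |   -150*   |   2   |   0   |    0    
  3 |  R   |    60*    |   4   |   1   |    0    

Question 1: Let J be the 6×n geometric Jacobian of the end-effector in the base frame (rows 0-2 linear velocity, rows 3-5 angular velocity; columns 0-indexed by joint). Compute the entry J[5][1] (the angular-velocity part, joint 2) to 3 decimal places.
axis z_1 = (0.0000,0.0000,1.0000); lever o_n−o_1 = (0.5000,0.8660,6.0000)
cross product → J_v[:, 1] = (-0.8660,0.5000,0.0000)
J_ω[:, 1] = z_1
entry J[5][1] = 1.0000

1.000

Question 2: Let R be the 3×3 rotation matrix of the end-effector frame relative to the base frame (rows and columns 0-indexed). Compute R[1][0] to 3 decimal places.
End-effector x-axis (col 0 of R) = (0.5000,0.8660,0.0000)
R[1][0] = 0.8660

0.866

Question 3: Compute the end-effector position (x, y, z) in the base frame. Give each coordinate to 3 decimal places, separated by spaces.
-2.964 2.866 9.000

after link 1: o_1 = (-3.4641, 2.0000, 3.0000)
after link 2: o_2 = (-3.4641, 2.0000, 5.0000)
after link 3: o_3 = (-2.9641, 2.8660, 9.0000)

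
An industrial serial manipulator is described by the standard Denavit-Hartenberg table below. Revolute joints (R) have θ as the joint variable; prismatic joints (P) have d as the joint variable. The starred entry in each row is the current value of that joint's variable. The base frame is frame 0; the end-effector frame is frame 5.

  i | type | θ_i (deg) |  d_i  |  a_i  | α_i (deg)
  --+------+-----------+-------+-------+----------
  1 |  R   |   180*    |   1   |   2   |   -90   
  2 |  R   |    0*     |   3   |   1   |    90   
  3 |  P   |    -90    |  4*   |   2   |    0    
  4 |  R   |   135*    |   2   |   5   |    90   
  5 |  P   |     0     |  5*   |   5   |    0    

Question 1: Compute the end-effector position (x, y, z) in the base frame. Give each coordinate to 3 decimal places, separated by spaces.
-13.607 -4.536 7.000

after link 1: o_1 = (-2.0000, 0.0000, 1.0000)
after link 2: o_2 = (-3.0000, -3.0000, 1.0000)
after link 3: o_3 = (-3.0000, -1.0000, 5.0000)
after link 4: o_4 = (-6.5355, -4.5355, 7.0000)
after link 5: o_5 = (-13.6066, -4.5355, 7.0000)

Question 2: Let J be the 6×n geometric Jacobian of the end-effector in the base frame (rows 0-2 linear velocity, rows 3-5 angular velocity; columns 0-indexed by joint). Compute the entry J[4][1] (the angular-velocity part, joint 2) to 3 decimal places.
-1.000

axis z_1 = (-0.0000,-1.0000,0.0000); lever o_n−o_1 = (-11.6066,-4.5355,6.0000)
cross product → J_v[:, 1] = (-6.0000,0.0000,-11.6066)
J_ω[:, 1] = z_1
entry J[4][1] = -1.0000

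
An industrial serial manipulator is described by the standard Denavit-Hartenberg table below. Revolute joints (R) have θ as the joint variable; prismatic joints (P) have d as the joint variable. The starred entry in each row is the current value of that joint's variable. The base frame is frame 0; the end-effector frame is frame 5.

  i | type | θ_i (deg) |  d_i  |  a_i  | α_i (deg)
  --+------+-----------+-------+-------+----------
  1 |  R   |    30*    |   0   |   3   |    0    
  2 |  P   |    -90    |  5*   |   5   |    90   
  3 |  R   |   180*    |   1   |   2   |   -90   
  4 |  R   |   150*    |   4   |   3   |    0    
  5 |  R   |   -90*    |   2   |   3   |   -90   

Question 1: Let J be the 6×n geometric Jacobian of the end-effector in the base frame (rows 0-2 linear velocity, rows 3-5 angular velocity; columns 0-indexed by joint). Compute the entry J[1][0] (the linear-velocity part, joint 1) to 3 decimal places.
7.330

axis z_0 = ẑ; lever o_n−o_0 = (7.3301,-0.5000,-1.0000)
cross product → J_v[:, 0] = (0.5000,7.3301,-0.0000)
J_ω[:, 0] = z_0
entry J[1][0] = 7.3301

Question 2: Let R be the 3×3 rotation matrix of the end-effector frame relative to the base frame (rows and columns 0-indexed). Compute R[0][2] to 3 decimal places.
End-effector z-axis (col 2 of R) = (0.8660,-0.5000,-0.0000)
R[0][2] = 0.8660

0.866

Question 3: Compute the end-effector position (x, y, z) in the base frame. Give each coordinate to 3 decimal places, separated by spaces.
after link 1: o_1 = (2.5981, 1.5000, 0.0000)
after link 2: o_2 = (5.0981, -2.8301, 5.0000)
after link 3: o_3 = (3.2321, -1.5981, 5.0000)
after link 4: o_4 = (5.8301, -3.0981, 1.0000)
after link 5: o_5 = (7.3301, -0.5000, -1.0000)

7.330 -0.500 -1.000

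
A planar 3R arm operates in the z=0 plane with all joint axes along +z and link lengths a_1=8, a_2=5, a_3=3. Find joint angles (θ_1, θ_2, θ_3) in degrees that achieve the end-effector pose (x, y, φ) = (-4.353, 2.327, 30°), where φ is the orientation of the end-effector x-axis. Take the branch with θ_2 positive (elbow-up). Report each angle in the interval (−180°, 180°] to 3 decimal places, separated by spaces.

wrist centre = target − a_3·(cos φ, sin φ) = (-6.9511, 0.8270)
cos θ_2 = (49.0014−8²−5²)/(2·8·5) = -0.5000; θ_2 = 119.9989° (elbow-up)
β = atan2(0.8270,-6.9511) = 173.2152°; ψ = atan2(4.3302,5.5001) = 38.2131°
θ_1 = β − ψ = 135.0021°
θ_3 = φ − θ_1 − θ_2 = 134.9991° (wrapped to (-180°,180°])

135.002 119.999 134.999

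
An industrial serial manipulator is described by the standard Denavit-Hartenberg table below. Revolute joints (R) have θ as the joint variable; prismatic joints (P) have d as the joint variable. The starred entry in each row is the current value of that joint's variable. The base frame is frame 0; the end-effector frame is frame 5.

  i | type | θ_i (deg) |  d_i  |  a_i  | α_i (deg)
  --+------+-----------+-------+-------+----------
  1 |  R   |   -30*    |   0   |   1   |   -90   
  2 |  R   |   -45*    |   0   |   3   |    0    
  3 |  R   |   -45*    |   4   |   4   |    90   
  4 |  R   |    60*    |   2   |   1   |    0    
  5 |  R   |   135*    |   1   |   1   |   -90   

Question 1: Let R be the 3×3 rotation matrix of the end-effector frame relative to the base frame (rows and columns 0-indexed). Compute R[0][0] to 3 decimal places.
-0.129

End-effector x-axis (col 0 of R) = (-0.1294,-0.2241,-0.9659)
R[0][0] = -0.1294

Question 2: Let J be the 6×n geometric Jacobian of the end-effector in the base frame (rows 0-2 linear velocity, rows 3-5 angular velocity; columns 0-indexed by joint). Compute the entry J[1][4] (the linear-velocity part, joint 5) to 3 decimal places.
axis z_4 = (-0.8660,0.5000,0.0000); lever o_n−o_4 = (-0.9954,0.2759,-0.9659)
cross product → J_v[:, 4] = (-0.4830,-0.8365,0.2588)
J_ω[:, 4] = z_4
entry J[1][4] = -0.8365

-0.837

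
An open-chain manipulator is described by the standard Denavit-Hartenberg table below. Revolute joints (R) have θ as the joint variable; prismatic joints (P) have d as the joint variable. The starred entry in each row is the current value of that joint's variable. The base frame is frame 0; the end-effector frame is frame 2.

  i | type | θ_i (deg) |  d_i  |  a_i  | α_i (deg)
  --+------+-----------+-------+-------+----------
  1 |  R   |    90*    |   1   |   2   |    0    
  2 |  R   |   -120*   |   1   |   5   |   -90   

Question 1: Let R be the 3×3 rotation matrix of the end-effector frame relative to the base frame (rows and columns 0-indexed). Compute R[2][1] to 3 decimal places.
End-effector y-axis (col 1 of R) = (0.0000,0.0000,-1.0000)
R[2][1] = -1.0000

-1.000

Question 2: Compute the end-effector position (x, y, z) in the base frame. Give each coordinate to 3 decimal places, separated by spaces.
after link 1: o_1 = (0.0000, 2.0000, 1.0000)
after link 2: o_2 = (4.3301, -0.5000, 2.0000)

4.330 -0.500 2.000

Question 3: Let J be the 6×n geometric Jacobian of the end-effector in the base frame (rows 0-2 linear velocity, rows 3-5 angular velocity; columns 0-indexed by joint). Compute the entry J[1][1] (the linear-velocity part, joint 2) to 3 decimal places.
axis z_1 = (0.0000,0.0000,1.0000); lever o_n−o_1 = (4.3301,-2.5000,1.0000)
cross product → J_v[:, 1] = (2.5000,4.3301,-0.0000)
J_ω[:, 1] = z_1
entry J[1][1] = 4.3301

4.330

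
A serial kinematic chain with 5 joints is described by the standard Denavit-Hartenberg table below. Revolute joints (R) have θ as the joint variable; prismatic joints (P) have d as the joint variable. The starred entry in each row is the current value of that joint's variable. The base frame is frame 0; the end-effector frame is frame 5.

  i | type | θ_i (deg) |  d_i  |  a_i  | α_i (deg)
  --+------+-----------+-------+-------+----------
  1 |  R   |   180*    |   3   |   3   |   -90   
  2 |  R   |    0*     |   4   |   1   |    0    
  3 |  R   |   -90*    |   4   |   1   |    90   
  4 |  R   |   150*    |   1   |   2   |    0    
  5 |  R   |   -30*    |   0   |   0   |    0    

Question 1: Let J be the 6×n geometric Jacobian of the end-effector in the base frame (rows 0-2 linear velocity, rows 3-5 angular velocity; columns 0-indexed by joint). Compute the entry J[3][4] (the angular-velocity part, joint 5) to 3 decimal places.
axis z_4 = (1.0000,-0.0000,0.0000); lever o_n−o_4 = (0.0000,0.0000,0.0000)
cross product → J_v[:, 4] = (-0.0000,0.0000,0.0000)
J_ω[:, 4] = z_4
entry J[3][4] = 1.0000

1.000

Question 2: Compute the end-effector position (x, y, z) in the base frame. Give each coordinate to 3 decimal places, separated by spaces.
-3.000 -9.000 2.268

after link 1: o_1 = (-3.0000, 0.0000, 3.0000)
after link 2: o_2 = (-4.0000, -4.0000, 3.0000)
after link 3: o_3 = (-4.0000, -8.0000, 4.0000)
after link 4: o_4 = (-3.0000, -9.0000, 2.2679)
after link 5: o_5 = (-3.0000, -9.0000, 2.2679)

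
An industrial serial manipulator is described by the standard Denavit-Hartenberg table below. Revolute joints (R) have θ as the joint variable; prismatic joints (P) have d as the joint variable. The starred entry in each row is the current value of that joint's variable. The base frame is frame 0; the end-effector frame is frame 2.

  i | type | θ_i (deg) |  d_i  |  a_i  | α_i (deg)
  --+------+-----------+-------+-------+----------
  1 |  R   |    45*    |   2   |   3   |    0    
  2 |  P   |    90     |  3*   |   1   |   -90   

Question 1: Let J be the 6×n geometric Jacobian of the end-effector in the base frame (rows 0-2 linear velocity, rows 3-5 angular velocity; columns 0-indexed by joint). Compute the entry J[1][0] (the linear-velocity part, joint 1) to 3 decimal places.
axis z_0 = ẑ; lever o_n−o_0 = (1.4142,2.8284,5.0000)
cross product → J_v[:, 0] = (-2.8284,1.4142,0.0000)
J_ω[:, 0] = z_0
entry J[1][0] = 1.4142

1.414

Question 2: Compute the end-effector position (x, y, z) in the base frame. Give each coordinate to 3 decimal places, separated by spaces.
after link 1: o_1 = (2.1213, 2.1213, 2.0000)
after link 2: o_2 = (1.4142, 2.8284, 5.0000)

1.414 2.828 5.000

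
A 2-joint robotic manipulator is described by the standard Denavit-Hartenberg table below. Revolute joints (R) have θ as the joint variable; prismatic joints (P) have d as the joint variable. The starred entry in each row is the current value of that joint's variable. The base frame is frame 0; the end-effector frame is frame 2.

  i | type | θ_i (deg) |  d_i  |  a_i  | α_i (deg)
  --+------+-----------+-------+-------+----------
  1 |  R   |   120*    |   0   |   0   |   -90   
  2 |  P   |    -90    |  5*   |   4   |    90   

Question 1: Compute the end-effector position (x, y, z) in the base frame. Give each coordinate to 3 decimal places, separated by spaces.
-4.330 -2.500 4.000

after link 1: o_1 = (0.0000, 0.0000, 0.0000)
after link 2: o_2 = (-4.3301, -2.5000, 4.0000)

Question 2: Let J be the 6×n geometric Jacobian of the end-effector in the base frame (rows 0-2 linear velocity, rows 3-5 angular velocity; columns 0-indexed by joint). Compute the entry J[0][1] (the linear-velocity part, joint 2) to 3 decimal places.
prismatic axis z_1 = (-0.8660,-0.5000,0.0000)
J_v[:, 1] = z_1; J_ω[:, 1] = (0,0,0)
entry J[0][1] = -0.8660

-0.866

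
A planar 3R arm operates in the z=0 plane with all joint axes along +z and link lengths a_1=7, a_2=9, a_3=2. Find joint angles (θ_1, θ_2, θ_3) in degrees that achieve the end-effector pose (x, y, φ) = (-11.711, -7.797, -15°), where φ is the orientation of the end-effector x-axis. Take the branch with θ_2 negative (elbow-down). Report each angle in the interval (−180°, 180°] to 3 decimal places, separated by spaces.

wrist centre = target − a_3·(cos φ, sin φ) = (-13.6429, -7.2794)
cos θ_2 = (239.1165−7²−9²)/(2·7·9) = 0.8660; θ_2 = -30.0024° (elbow-down)
β = atan2(-7.2794,-13.6429) = -151.9171°; ψ = atan2(-4.5003,14.7940) = -16.9197°
θ_1 = β − ψ = -134.9974°
θ_3 = φ − θ_1 − θ_2 = 149.9999° (wrapped to (-180°,180°])

-134.997 -30.002 150.000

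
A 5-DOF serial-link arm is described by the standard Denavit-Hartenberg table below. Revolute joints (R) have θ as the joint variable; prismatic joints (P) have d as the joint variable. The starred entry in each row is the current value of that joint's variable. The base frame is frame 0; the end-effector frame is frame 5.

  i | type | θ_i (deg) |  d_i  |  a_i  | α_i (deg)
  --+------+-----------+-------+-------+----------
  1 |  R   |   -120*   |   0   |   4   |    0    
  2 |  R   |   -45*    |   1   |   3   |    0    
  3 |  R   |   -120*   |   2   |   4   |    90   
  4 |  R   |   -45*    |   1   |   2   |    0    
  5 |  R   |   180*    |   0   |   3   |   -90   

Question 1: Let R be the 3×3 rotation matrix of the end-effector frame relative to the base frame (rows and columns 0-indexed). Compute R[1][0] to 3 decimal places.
-0.683

End-effector x-axis (col 0 of R) = (-0.1830,-0.6830,0.7071)
R[1][0] = -0.6830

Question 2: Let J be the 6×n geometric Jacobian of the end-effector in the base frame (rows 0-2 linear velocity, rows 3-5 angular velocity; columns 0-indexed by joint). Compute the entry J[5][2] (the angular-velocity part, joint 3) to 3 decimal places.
axis z_2 = (0.0000,0.0000,1.0000); lever o_n−o_2 = (1.8182,2.9219,2.7071)
cross product → J_v[:, 2] = (-2.9219,1.8182,0.0000)
J_ω[:, 2] = z_2
entry J[5][2] = 1.0000

1.000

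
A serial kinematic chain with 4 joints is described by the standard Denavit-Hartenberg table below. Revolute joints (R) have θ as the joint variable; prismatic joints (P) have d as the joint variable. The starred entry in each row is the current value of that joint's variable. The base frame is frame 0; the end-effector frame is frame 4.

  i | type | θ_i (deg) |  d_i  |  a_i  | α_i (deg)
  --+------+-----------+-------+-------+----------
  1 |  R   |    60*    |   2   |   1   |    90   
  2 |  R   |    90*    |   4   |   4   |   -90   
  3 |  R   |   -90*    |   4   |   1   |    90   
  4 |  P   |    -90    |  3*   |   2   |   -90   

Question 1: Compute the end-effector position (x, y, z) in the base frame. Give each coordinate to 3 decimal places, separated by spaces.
after link 1: o_1 = (0.5000, 0.8660, 2.0000)
after link 2: o_2 = (3.9641, -1.1340, 6.0000)
after link 3: o_3 = (2.8301, -5.0981, 6.0000)
after link 4: o_4 = (3.8301, -3.3660, 3.0000)

3.830 -3.366 3.000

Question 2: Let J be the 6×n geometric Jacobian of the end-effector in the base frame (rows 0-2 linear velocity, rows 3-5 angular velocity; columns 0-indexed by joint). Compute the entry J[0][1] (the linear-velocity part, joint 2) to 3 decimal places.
-0.500

axis z_1 = (0.8660,-0.5000,0.0000); lever o_n−o_1 = (3.3301,-4.2321,1.0000)
cross product → J_v[:, 1] = (-0.5000,-0.8660,-2.0000)
J_ω[:, 1] = z_1
entry J[0][1] = -0.5000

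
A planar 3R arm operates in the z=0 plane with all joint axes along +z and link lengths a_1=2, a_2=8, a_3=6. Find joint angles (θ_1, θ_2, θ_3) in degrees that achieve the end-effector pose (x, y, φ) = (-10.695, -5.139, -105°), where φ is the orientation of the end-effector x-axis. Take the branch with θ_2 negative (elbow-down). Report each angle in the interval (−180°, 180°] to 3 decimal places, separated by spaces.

wrist centre = target − a_3·(cos φ, sin φ) = (-9.1421, 0.6566)
cos θ_2 = (84.0088−2²−8²)/(2·2·8) = 0.5003; θ_2 = -59.9818° (elbow-down)
β = atan2(0.6566,-9.1421) = 175.8923°; ψ = atan2(-6.9269,6.0022) = -49.0910°
θ_1 = β − ψ = 224.9833°
θ_3 = φ − θ_1 − θ_2 = 89.9985° (wrapped to (-180°,180°])

-135.017 -59.982 89.999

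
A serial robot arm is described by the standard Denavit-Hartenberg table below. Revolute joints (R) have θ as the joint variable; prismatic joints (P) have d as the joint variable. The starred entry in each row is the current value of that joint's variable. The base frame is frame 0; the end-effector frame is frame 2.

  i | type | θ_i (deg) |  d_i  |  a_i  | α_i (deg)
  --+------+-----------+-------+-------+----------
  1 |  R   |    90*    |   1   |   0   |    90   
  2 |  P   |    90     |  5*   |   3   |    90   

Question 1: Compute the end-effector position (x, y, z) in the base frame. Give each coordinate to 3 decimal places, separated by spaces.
after link 1: o_1 = (0.0000, 0.0000, 1.0000)
after link 2: o_2 = (5.0000, -0.0000, 4.0000)

5.000 -0.000 4.000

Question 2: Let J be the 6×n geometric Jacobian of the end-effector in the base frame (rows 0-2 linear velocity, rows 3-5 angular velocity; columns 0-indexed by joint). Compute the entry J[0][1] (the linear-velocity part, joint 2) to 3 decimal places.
prismatic axis z_1 = (1.0000,-0.0000,0.0000)
J_v[:, 1] = z_1; J_ω[:, 1] = (0,0,0)
entry J[0][1] = 1.0000

1.000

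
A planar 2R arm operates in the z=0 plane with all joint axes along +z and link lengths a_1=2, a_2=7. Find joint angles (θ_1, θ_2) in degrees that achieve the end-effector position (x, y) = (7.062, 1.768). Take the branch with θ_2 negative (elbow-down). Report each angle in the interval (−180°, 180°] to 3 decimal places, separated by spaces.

cos θ_2 = (52.9977−2²−7²)/(2·2·7) = -0.0001; θ_2 = -90.0048° (elbow-down)
β = atan2(1.7680,7.0620) = 14.0553°; ψ = atan2(-7.0000,1.9994) = -74.0590°
θ_1 = β − ψ = 88.1143°

88.114 -90.005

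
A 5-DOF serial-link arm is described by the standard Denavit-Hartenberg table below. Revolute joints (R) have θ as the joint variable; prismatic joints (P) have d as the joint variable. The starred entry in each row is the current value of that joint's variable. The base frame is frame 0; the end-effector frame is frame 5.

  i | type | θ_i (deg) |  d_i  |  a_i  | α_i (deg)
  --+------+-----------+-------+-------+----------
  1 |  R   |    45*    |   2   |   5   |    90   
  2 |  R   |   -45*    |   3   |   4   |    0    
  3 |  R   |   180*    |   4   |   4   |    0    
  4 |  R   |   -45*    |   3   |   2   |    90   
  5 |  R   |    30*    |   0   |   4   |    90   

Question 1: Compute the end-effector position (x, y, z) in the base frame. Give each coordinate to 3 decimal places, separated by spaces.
12.021 -4.950 7.464

after link 1: o_1 = (3.5355, 3.5355, 2.0000)
after link 2: o_2 = (7.6569, 3.4142, -0.8284)
after link 3: o_3 = (8.4853, -1.4142, 2.0000)
after link 4: o_4 = (10.6066, -3.5355, 4.0000)
after link 5: o_5 = (12.0208, -4.9497, 7.4641)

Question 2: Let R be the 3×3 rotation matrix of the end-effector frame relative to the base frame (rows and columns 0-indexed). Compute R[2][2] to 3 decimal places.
0.500

End-effector z-axis (col 2 of R) = (-0.6124,0.6124,0.5000)
R[2][2] = 0.5000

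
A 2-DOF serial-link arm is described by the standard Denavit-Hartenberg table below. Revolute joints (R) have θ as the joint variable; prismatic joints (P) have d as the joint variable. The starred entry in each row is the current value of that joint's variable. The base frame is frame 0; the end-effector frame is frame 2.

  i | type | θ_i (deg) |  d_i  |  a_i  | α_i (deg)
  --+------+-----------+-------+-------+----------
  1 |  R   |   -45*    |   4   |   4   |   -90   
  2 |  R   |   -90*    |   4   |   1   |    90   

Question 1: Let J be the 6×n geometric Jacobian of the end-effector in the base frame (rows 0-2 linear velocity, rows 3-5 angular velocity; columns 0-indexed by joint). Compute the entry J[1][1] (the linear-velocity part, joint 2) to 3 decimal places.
-0.707

axis z_1 = (0.7071,0.7071,0.0000); lever o_n−o_1 = (2.8284,2.8284,1.0000)
cross product → J_v[:, 1] = (0.7071,-0.7071,0.0000)
J_ω[:, 1] = z_1
entry J[1][1] = -0.7071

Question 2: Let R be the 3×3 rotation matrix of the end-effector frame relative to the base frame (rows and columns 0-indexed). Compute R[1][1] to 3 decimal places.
End-effector y-axis (col 1 of R) = (0.7071,0.7071,0.0000)
R[1][1] = 0.7071

0.707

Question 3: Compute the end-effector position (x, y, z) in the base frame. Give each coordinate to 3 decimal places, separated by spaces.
after link 1: o_1 = (2.8284, -2.8284, 4.0000)
after link 2: o_2 = (5.6569, 0.0000, 5.0000)

5.657 0.000 5.000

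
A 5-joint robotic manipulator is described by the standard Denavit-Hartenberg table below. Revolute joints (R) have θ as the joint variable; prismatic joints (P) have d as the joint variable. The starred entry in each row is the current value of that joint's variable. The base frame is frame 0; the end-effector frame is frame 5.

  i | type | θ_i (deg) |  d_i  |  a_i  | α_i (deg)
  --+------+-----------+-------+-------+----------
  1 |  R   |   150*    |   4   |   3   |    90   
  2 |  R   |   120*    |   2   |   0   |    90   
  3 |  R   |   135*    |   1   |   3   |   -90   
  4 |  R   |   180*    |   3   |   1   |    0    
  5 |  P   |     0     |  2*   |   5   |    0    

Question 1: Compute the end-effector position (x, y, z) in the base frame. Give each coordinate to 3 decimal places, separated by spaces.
after link 1: o_1 = (-2.5981, 1.5000, 4.0000)
after link 2: o_2 = (-1.5981, 3.2321, 4.0000)
after link 3: o_3 = (-2.2060, 6.0325, 2.6629)
after link 4: o_4 = (-4.2326, 3.9366, 1.4381)
after link 5: o_5 = (-5.7889, -0.8804, 3.2753)

-5.789 -0.880 3.275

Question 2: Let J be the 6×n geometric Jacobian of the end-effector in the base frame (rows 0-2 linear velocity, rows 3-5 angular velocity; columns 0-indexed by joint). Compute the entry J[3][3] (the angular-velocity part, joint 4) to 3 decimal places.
axis z_3 = (-0.6597,-0.4356,-0.6124); lever o_n−o_3 = (-3.5829,-6.9129,0.6124)
cross product → J_v[:, 3] = (-4.5000,2.5981,3.0000)
J_ω[:, 3] = z_3
entry J[3][3] = -0.6597

-0.660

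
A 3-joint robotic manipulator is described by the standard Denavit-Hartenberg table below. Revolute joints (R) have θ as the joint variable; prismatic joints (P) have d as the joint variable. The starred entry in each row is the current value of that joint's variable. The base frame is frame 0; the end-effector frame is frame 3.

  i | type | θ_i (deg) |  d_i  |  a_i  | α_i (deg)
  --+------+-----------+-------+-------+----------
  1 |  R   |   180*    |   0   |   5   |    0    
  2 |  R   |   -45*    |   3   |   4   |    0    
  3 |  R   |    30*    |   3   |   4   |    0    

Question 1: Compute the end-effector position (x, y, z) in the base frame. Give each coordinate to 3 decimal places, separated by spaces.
after link 1: o_1 = (-5.0000, 0.0000, 0.0000)
after link 2: o_2 = (-7.8284, 2.8284, 3.0000)
after link 3: o_3 = (-11.6921, 3.8637, 6.0000)

-11.692 3.864 6.000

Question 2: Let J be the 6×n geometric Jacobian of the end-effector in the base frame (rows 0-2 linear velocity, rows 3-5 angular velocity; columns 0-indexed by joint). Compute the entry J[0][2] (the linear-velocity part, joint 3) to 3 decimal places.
-1.035

axis z_2 = (0.0000,0.0000,1.0000); lever o_n−o_2 = (-3.8637,1.0353,3.0000)
cross product → J_v[:, 2] = (-1.0353,-3.8637,0.0000)
J_ω[:, 2] = z_2
entry J[0][2] = -1.0353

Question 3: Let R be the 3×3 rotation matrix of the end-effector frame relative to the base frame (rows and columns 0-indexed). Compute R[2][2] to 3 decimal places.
End-effector z-axis (col 2 of R) = (0.0000,0.0000,1.0000)
R[2][2] = 1.0000

1.000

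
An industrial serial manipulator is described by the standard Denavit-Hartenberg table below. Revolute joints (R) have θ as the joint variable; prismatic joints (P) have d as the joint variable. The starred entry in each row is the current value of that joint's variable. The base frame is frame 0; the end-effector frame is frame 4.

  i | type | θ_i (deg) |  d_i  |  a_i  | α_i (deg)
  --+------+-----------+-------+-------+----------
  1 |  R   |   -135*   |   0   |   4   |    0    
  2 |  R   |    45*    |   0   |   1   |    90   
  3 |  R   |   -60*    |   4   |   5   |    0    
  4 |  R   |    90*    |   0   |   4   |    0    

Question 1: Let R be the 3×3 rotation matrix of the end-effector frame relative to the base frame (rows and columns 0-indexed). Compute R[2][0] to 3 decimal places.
0.500

End-effector x-axis (col 0 of R) = (0.0000,-0.8660,0.5000)
R[2][0] = 0.5000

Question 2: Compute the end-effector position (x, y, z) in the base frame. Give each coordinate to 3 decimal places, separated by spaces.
after link 1: o_1 = (-2.8284, -2.8284, 0.0000)
after link 2: o_2 = (-2.8284, -3.8284, 0.0000)
after link 3: o_3 = (-6.8284, -6.3284, -4.3301)
after link 4: o_4 = (-6.8284, -9.7925, -2.3301)

-6.828 -9.793 -2.330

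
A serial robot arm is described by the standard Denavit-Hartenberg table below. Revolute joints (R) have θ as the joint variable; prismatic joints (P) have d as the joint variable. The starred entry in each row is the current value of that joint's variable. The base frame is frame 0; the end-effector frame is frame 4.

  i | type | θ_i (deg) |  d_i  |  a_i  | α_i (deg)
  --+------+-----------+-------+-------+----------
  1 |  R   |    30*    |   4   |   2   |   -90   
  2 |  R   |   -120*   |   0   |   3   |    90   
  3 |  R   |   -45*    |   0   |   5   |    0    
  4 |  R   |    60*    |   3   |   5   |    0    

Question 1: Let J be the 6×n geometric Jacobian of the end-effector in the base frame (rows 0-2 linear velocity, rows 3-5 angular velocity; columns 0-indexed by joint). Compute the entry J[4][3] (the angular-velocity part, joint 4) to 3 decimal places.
-0.433

axis z_3 = (-0.7500,-0.4330,-0.5000); lever o_n−o_3 = (-4.9883,-1.3857,2.6826)
cross product → J_v[:, 3] = (-1.8545,4.5061,-1.1207)
J_ω[:, 3] = z_3
entry J[4][3] = -0.4330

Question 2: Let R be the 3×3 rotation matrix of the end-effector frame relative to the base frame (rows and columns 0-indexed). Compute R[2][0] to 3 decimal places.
0.837

End-effector x-axis (col 0 of R) = (-0.5477,-0.0173,0.8365)
R[2][0] = 0.8365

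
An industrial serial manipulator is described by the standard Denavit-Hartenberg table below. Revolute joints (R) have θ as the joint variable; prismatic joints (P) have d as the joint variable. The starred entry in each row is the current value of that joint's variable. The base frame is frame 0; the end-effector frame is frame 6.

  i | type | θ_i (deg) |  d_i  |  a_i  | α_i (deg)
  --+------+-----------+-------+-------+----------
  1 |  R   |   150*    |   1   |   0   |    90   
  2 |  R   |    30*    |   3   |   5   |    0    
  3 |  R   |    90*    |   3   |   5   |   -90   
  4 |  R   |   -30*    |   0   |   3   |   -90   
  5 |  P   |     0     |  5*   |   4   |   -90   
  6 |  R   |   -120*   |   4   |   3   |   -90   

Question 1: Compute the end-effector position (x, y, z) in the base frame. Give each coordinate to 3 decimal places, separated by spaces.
0.208 2.386 17.245

after link 1: o_1 = (0.0000, 0.0000, 1.0000)
after link 2: o_2 = (-2.2500, 4.7631, 3.5000)
after link 3: o_3 = (1.4151, 6.1112, 7.8301)
after link 4: o_4 = (3.2901, 6.7607, 10.0801)
after link 5: o_5 = (4.7075, 3.2518, 15.2452)
after link 6: o_6 = (0.2075, 2.3857, 17.2452)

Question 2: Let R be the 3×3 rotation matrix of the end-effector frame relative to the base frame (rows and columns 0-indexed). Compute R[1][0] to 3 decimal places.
End-effector x-axis (col 0 of R) = (-0.5000,-0.8660,-0.0000)
R[1][0] = -0.8660

-0.866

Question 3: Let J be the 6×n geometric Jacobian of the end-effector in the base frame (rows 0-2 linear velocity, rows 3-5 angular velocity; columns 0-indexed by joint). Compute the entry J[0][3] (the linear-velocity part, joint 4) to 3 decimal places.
axis z_3 = (0.7500,-0.4330,-0.5000); lever o_n−o_3 = (-1.2075,-3.7255,9.4151)
cross product → J_v[:, 3] = (-5.9396,-6.4575,-3.3170)
J_ω[:, 3] = z_3
entry J[0][3] = -5.9396

-5.940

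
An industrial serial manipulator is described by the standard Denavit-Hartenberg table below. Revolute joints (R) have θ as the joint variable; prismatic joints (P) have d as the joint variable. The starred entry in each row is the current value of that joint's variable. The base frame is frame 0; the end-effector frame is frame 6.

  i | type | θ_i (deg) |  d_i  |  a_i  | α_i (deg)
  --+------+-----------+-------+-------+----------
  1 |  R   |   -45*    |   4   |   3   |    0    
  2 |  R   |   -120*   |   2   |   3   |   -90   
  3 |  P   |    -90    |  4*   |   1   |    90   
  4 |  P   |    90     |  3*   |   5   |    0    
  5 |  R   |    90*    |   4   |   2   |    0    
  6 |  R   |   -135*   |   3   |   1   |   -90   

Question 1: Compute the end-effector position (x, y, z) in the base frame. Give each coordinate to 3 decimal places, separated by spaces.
11.395 -9.686 5.707

after link 1: o_1 = (2.1213, -2.1213, 4.0000)
after link 2: o_2 = (-0.7765, -2.8978, 6.0000)
after link 3: o_3 = (0.2588, -6.7615, 7.0000)
after link 4: o_4 = (4.4507, -10.8147, 7.0000)
after link 5: o_5 = (8.3144, -9.7794, 5.0000)
after link 6: o_6 = (11.3952, -9.6859, 5.7071)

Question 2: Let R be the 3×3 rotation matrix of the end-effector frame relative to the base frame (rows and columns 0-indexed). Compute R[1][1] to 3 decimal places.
End-effector y-axis (col 1 of R) = (-0.9659,-0.2588,-0.0000)
R[1][1] = -0.2588

-0.259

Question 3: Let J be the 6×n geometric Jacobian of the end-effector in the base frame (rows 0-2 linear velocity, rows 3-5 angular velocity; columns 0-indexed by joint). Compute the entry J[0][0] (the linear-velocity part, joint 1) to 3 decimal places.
axis z_0 = ẑ; lever o_n−o_0 = (11.3952,-9.6859,5.7071)
cross product → J_v[:, 0] = (9.6859,11.3952,-0.0000)
J_ω[:, 0] = z_0
entry J[0][0] = 9.6859

9.686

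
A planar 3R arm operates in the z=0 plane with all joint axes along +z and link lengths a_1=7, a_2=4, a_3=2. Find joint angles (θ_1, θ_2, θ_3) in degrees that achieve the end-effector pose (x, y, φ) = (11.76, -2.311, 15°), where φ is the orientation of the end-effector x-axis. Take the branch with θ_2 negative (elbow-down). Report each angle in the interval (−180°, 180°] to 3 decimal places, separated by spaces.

wrist centre = target − a_3·(cos φ, sin φ) = (9.8281, -2.8286)
cos θ_2 = (104.5937−7²−4²)/(2·7·4) = 0.7070; θ_2 = -45.0062° (elbow-down)
β = atan2(-2.8286,9.8281) = -16.0563°; ψ = atan2(-2.8287,9.8281) = -16.0569°
θ_1 = β − ψ = 0.0006°
θ_3 = φ − θ_1 − θ_2 = 60.0056° (wrapped to (-180°,180°])

0.001 -45.006 60.006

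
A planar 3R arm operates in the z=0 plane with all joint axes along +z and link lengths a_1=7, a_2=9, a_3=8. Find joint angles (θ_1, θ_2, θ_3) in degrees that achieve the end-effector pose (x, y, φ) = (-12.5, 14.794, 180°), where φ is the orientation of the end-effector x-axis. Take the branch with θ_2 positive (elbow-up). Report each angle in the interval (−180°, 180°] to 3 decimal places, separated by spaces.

wrist centre = target − a_3·(cos φ, sin φ) = (-4.5000, 14.7940)
cos θ_2 = (239.1124−7²−9²)/(2·7·9) = 0.8660; θ_2 = 30.0062° (elbow-up)
β = atan2(14.7940,-4.5000) = 106.9186°; ψ = atan2(4.5008,14.7937) = 16.9218°
θ_1 = β − ψ = 89.9968°
θ_3 = φ − θ_1 − θ_2 = 59.9971° (wrapped to (-180°,180°])

89.997 30.006 59.997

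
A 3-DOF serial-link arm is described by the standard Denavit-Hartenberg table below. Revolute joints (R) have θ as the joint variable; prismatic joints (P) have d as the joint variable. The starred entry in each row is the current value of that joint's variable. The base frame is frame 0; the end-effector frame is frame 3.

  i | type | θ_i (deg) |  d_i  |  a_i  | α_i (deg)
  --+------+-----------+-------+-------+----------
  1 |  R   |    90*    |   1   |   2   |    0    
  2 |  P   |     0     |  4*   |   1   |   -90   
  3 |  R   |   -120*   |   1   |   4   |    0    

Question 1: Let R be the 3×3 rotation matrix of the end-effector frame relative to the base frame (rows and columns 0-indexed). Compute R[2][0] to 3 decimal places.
End-effector x-axis (col 0 of R) = (0.0000,-0.5000,0.8660)
R[2][0] = 0.8660

0.866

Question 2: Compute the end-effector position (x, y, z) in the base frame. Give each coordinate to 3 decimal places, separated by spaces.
after link 1: o_1 = (0.0000, 2.0000, 1.0000)
after link 2: o_2 = (0.0000, 3.0000, 5.0000)
after link 3: o_3 = (-1.0000, 1.0000, 8.4641)

-1.000 1.000 8.464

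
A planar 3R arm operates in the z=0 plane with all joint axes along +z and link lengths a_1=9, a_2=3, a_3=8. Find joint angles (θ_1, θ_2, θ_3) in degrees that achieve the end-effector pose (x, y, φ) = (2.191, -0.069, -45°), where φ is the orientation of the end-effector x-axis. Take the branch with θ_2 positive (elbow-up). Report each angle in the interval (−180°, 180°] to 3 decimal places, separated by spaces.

wrist centre = target − a_3·(cos φ, sin φ) = (-3.4659, 5.5879)
cos θ_2 = (43.2363−9²−3²)/(2·9·3) = -0.8660; θ_2 = 149.9965° (elbow-up)
β = atan2(5.5879,-3.4659) = 121.8092°; ψ = atan2(1.5002,6.4020) = 13.1879°
θ_1 = β − ψ = 108.6212°
θ_3 = φ − θ_1 − θ_2 = 56.3822° (wrapped to (-180°,180°])

108.621 149.997 56.382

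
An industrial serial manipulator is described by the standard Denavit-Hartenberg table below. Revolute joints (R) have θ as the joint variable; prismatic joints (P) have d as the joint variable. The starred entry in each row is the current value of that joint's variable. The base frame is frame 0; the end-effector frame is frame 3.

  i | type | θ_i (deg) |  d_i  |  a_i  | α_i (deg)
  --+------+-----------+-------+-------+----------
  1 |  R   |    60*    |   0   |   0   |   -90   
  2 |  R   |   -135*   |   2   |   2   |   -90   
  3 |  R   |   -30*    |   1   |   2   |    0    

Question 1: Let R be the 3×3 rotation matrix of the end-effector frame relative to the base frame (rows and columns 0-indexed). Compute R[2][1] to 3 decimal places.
End-effector y-axis (col 1 of R) = (0.5732,-0.7392,0.3536)
R[2][1] = 0.3536

0.354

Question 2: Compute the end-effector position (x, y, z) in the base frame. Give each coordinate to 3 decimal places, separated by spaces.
after link 1: o_1 = (0.0000, 0.0000, 0.0000)
after link 2: o_2 = (-2.4392, -0.2247, 1.4142)
after link 3: o_3 = (-3.5640, -0.1730, 3.3461)

-3.564 -0.173 3.346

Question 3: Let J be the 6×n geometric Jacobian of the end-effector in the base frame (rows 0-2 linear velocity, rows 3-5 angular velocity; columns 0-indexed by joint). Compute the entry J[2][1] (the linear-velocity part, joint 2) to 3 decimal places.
1.932

axis z_1 = (-0.8660,0.5000,0.0000); lever o_n−o_1 = (-3.5640,-0.1730,3.3461)
cross product → J_v[:, 1] = (1.6730,2.8978,1.9319)
J_ω[:, 1] = z_1
entry J[2][1] = 1.9319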